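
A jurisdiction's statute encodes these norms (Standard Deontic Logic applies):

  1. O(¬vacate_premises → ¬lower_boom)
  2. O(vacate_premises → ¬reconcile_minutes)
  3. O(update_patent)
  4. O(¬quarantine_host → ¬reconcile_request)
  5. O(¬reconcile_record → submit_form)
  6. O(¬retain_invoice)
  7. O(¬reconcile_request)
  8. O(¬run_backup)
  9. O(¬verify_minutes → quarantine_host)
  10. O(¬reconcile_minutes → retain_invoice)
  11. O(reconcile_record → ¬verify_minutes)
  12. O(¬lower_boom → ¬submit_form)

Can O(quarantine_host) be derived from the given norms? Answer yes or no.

From premise 6 we have O(¬retain_invoice).
Premise 10, O(¬reconcile_minutes → retain_invoice), contraposes to O(¬retain_invoice → reconcile_minutes); with O(¬retain_invoice) we get O(reconcile_minutes).
The contrapositive of premise 2 (O(vacate_premises → ¬reconcile_minutes)) is O(reconcile_minutes → ¬vacate_premises), and O(reconcile_minutes) is already established, so O(¬vacate_premises).
Premise 1 is O(¬vacate_premises → ¬lower_boom); since O(¬vacate_premises), deontic closure gives O(¬lower_boom).
Premise 12 is O(¬lower_boom → ¬submit_form); since O(¬lower_boom), deontic closure gives O(¬submit_form).
The contrapositive of premise 5 (O(¬reconcile_record → submit_form)) is O(¬submit_form → reconcile_record), and O(¬submit_form) is already established, so O(reconcile_record).
From O(reconcile_record) and premise 11, O(reconcile_record → ¬verify_minutes), we obtain O(¬verify_minutes).
With premise 9, O(¬verify_minutes → quarantine_host), the K-axiom yields O(quarantine_host).
Premises 3, 4, 7, 8 do not contribute to this derivation.
So O(quarantine_host) follows.

Yes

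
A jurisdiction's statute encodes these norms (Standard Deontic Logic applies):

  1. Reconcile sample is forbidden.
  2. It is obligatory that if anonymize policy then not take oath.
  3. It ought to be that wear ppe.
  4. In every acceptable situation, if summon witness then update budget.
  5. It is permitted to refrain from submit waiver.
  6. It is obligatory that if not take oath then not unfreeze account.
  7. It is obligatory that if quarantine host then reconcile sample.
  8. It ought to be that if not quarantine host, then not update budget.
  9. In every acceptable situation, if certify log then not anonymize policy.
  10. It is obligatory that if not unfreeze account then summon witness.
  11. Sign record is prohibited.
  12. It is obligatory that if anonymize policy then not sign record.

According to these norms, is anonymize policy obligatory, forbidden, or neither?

Premise 1, F(reconcile_sample), is equivalent to O(¬reconcile_sample).
The contrapositive of premise 7 (O(quarantine_host → reconcile_sample)) is O(¬reconcile_sample → ¬quarantine_host), and O(¬reconcile_sample) is already established, so O(¬quarantine_host).
Applying K to premise 8 (O(¬quarantine_host → ¬update_budget)) and O(¬quarantine_host) yields O(¬update_budget).
Premise 4 is O(summon_witness → update_budget); contrapositively O(¬update_budget → ¬summon_witness). Since O(¬update_budget) holds, K gives O(¬summon_witness).
Premise 10 is O(¬unfreeze_account → summon_witness); contrapositively O(¬summon_witness → unfreeze_account). Since O(¬summon_witness) holds, K gives O(unfreeze_account).
Premise 6 is O(¬take_oath → ¬unfreeze_account); contrapositively O(unfreeze_account → take_oath). Since O(unfreeze_account) holds, K gives O(take_oath).
Premise 2 is O(anonymize_policy → ¬take_oath); contrapositively O(take_oath → ¬anonymize_policy). Since O(take_oath) holds, K gives O(¬anonymize_policy).
Premises 3, 5, 9, 11, 12 do not contribute to this derivation.
Thus O(¬anonymize_policy), which is F(anonymize_policy): anonymize_policy is forbidden.

Forbidden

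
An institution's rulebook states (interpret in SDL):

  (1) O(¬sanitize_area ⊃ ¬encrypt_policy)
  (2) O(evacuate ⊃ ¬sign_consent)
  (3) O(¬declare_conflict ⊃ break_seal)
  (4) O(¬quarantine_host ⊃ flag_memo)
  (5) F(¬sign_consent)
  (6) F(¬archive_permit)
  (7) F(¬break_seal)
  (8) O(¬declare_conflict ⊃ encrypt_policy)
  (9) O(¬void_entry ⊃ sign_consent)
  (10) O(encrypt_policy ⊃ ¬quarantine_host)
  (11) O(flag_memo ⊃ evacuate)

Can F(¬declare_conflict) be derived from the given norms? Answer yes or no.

Yes

Premise 5, F(¬sign_consent), is equivalent to O(sign_consent).
Premise 2, O(evacuate ⊃ ¬sign_consent), contraposes to O(sign_consent ⊃ ¬evacuate); with O(sign_consent) we get O(¬evacuate).
Premise 11 is O(flag_memo ⊃ evacuate); contrapositively O(¬evacuate ⊃ ¬flag_memo). Since O(¬evacuate) holds, K gives O(¬flag_memo).
The contrapositive of premise 4 (O(¬quarantine_host ⊃ flag_memo)) is O(¬flag_memo ⊃ quarantine_host), and O(¬flag_memo) is already established, so O(quarantine_host).
Premise 10 is O(encrypt_policy ⊃ ¬quarantine_host); contrapositively O(quarantine_host ⊃ ¬encrypt_policy). Since O(quarantine_host) holds, K gives O(¬encrypt_policy).
The contrapositive of premise 8 (O(¬declare_conflict ⊃ encrypt_policy)) is O(¬encrypt_policy ⊃ declare_conflict), and O(¬encrypt_policy) is already established, so O(declare_conflict).
Premises 1, 3, 6, 7, 9 do not contribute to this derivation.
So O(declare_conflict) holds, i.e. F(¬declare_conflict). The claim follows.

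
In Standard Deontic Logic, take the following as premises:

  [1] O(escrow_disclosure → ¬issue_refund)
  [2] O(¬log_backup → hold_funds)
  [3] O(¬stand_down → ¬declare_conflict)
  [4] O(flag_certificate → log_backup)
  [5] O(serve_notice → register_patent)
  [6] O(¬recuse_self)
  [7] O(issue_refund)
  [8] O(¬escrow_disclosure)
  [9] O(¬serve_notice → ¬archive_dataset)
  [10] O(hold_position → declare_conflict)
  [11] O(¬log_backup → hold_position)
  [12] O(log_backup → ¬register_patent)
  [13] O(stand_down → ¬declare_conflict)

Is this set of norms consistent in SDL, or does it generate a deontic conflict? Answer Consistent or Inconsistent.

Premise 1 is O(escrow_disclosure → ¬issue_refund), but O(escrow_disclosure) is not derivable from the premises, so it does not yield O(¬issue_refund).
So O(¬issue_refund) is not derivable, and the apparent clash with O(issue_refund) does not arise.
A world satisfying every obligation exists (e.g. archive_dataset=false, declare_conflict=false, escrow_disclosure=false, flag_certificate=false, hold_funds=false, hold_position=false, issue_refund=true, log_backup=true, recuse_self=false, register_patent=false, serve_notice=false, stand_down=false); no atom is both obligatory and forbidden, so the set is consistent.

Consistent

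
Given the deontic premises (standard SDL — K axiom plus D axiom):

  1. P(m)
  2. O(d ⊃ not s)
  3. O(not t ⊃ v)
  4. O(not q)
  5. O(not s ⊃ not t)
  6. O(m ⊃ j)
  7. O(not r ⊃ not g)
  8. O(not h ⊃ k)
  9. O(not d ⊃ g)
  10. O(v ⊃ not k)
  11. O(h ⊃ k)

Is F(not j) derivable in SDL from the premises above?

No

Premise 6 is O(m ⊃ j), but O(m) is not derivable from the premises (the permission P(m) asserts only not O(not m), not O(m)), so it does not yield O(j).
No other premise forces O(j). An ideal world satisfying every premise can still have not j true, so F(not j) is not derivable.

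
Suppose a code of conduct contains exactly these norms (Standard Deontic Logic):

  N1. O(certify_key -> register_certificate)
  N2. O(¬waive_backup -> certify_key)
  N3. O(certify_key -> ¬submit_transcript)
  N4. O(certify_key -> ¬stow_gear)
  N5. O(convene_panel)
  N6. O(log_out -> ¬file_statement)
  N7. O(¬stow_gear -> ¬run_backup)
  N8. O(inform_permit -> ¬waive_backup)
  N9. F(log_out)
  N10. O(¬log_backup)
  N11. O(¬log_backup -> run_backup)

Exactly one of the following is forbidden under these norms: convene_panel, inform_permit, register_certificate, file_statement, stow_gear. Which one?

inform_permit

From premise 10 we have O(¬log_backup).
With premise 11, O(¬log_backup -> run_backup), the K-axiom yields O(run_backup).
Premise 7, O(¬stow_gear -> ¬run_backup), contraposes to O(run_backup -> stow_gear); with O(run_backup) we get O(stow_gear).
The contrapositive of premise 4 (O(certify_key -> ¬stow_gear)) is O(stow_gear -> ¬certify_key), and O(stow_gear) is already established, so O(¬certify_key).
The contrapositive of premise 2 (O(¬waive_backup -> certify_key)) is O(¬certify_key -> waive_backup), and O(¬certify_key) is already established, so O(waive_backup).
The contrapositive of premise 8 (O(inform_permit -> ¬waive_backup)) is O(waive_backup -> ¬inform_permit), and O(waive_backup) is already established, so O(¬inform_permit).
So O(¬inform_permit) holds, i.e. inform_permit is forbidden. None of the other listed options is forbidden under the premises.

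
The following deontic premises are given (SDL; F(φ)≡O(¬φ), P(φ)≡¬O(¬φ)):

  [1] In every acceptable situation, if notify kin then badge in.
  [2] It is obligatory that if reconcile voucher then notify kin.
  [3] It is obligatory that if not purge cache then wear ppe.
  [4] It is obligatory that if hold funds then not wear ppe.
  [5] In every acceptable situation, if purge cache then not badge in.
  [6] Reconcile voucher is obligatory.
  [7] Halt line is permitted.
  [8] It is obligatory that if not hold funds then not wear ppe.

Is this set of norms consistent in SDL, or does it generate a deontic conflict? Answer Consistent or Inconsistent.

Premises 4 and 8 are O(hold_funds → ¬wear_ppe) and O(¬hold_funds → ¬wear_ppe); every ideal world satisfies hold_funds or ¬hold_funds, so in either case ¬wear_ppe holds — hence O(¬wear_ppe).
Premise 3, O(¬purge_cache → wear_ppe), contraposes to O(¬wear_ppe → purge_cache); with O(¬wear_ppe) we get O(purge_cache).
Applying K to premise 5 (O(purge_cache → ¬badge_in)) and O(purge_cache) yields O(¬badge_in).
Premise 1, O(notify_kin → badge_in), contraposes to O(¬badge_in → ¬notify_kin); with O(¬badge_in) we get O(¬notify_kin).
The contrapositive of premise 2 (O(reconcile_voucher → notify_kin)) is O(¬notify_kin → ¬reconcile_voucher), and O(¬notify_kin) is already established, so O(¬reconcile_voucher).
However, premise 6 gives O(reconcile_voucher).
We now have both O(¬reconcile_voucher) and O(reconcile_voucher) — reconcile_voucher is simultaneously obligatory and forbidden, violating the D-axiom.

Inconsistent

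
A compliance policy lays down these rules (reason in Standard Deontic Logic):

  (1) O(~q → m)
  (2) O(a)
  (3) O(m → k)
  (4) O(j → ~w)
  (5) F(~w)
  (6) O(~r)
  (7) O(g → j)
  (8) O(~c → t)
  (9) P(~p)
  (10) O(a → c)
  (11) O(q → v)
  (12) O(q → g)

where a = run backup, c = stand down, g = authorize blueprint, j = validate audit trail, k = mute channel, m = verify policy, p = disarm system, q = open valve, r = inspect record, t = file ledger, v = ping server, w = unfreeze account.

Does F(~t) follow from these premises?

No

Premise 8 is O(~c → t), but O(~c) is not derivable from the premises, so it does not yield O(t).
No other premise forces O(t). An ideal world satisfying every premise can still have ~t true, so F(~t) is not derivable.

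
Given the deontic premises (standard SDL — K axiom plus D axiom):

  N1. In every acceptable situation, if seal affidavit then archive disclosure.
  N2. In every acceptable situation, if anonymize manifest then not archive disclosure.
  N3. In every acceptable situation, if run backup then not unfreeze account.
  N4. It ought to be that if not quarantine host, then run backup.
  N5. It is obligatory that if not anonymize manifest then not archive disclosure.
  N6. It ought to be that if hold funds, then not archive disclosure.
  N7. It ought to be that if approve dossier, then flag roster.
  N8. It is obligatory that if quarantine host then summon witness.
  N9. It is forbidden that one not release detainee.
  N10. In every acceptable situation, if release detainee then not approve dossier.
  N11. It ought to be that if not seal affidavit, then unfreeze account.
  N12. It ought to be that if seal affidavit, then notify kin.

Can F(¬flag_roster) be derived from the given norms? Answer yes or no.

No

Premise 7 is O(approve_dossier → flag_roster), but O(approve_dossier) is not derivable from the premises, so it does not yield O(flag_roster).
No other premise forces O(flag_roster). An ideal world satisfying every premise can still have ¬flag_roster true, so F(¬flag_roster) is not derivable.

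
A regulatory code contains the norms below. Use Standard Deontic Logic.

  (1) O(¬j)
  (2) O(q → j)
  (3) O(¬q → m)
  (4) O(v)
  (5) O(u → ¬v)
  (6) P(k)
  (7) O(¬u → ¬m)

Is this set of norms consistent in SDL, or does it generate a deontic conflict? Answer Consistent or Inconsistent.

Inconsistent

Premise 4 states O(v) outright.
Premise 5 is O(u → ¬v); contrapositively O(v → ¬u). Since O(v) holds, K gives O(¬u).
With premise 7, O(¬u → ¬m), the K-axiom yields O(¬m).
Premise 3, O(¬q → m), contraposes to O(¬m → q); with O(¬m) we get O(q).
From O(q) and premise 2, O(q → j), we obtain O(j).
However, premise 1 gives O(¬j).
We now have both O(j) and O(¬j) — j is simultaneously obligatory and forbidden, violating the D-axiom.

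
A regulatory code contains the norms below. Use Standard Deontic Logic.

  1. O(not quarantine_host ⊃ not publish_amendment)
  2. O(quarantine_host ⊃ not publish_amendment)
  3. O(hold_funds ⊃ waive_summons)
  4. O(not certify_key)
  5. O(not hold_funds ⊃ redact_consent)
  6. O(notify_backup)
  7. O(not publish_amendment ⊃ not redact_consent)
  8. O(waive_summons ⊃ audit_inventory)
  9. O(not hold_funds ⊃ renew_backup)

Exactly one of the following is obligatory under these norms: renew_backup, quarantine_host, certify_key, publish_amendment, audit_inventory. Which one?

Premises 2 and 1 cover both cases: O(quarantine_host ⊃ not publish_amendment) and O(not quarantine_host ⊃ not publish_amendment). Since quarantine_host ∨ not quarantine_host is a tautology, O(not publish_amendment) follows.
Applying K to premise 7 (O(not publish_amendment ⊃ not redact_consent)) and O(not publish_amendment) yields O(not redact_consent).
The contrapositive of premise 5 (O(not hold_funds ⊃ redact_consent)) is O(not redact_consent ⊃ hold_funds), and O(not redact_consent) is already established, so O(hold_funds).
With premise 3, O(hold_funds ⊃ waive_summons), the K-axiom yields O(waive_summons).
Premise 8 is O(waive_summons ⊃ audit_inventory); since O(waive_summons), deontic closure gives O(audit_inventory).
So O(audit_inventory) holds — audit_inventory is obligatory. None of the other listed options is made obligatory by any chain of premises.

audit_inventory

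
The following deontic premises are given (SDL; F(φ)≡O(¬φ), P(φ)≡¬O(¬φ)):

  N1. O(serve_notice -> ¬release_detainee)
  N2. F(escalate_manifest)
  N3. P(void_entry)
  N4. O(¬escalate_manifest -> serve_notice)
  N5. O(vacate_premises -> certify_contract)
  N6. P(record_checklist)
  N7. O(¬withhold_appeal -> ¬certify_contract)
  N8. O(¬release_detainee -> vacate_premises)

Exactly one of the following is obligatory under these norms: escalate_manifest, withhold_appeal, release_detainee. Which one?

withhold_appeal

F(escalate_manifest) at premise 2 means O(¬escalate_manifest).
From O(¬escalate_manifest) and premise 4, O(¬escalate_manifest -> serve_notice), we obtain O(serve_notice).
From O(serve_notice) and premise 1, O(serve_notice -> ¬release_detainee), we obtain O(¬release_detainee).
From O(¬release_detainee) and premise 8, O(¬release_detainee -> vacate_premises), we obtain O(vacate_premises).
Premise 5 is O(vacate_premises -> certify_contract); since O(vacate_premises), deontic closure gives O(certify_contract).
Premise 7, O(¬withhold_appeal -> ¬certify_contract), contraposes to O(certify_contract -> withhold_appeal); with O(certify_contract) we get O(withhold_appeal).
So O(withhold_appeal) holds — withhold_appeal is obligatory. None of the other listed options is made obligatory by any chain of premises.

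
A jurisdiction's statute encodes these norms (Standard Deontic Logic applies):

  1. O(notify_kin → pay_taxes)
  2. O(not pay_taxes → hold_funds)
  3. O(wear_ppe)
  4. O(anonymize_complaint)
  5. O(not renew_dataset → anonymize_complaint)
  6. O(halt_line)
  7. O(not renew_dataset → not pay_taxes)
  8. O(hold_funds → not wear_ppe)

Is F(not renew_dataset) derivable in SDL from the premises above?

Yes

Premise 3 states O(wear_ppe) outright.
Premise 8, O(hold_funds → not wear_ppe), contraposes to O(wear_ppe → not hold_funds); with O(wear_ppe) we get O(not hold_funds).
The contrapositive of premise 2 (O(not pay_taxes → hold_funds)) is O(not hold_funds → pay_taxes), and O(not hold_funds) is already established, so O(pay_taxes).
Premise 7 is O(not renew_dataset → not pay_taxes); contrapositively O(pay_taxes → renew_dataset). Since O(pay_taxes) holds, K gives O(renew_dataset).
Premises 1, 4, 5, 6 do not contribute to this derivation.
So O(renew_dataset) holds, i.e. F(not renew_dataset). The claim follows.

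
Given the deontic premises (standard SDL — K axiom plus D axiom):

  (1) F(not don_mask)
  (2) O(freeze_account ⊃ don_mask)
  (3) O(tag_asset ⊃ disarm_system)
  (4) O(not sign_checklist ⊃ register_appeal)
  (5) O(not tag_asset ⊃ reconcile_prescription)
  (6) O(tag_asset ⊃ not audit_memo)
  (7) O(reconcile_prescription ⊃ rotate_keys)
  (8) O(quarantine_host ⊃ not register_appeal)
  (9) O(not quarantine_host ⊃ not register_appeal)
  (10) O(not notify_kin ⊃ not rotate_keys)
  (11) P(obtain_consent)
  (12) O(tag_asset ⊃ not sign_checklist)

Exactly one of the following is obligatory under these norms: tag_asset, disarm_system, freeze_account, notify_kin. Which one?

notify_kin

Premises 9 and 8 cover both cases: O(not quarantine_host ⊃ not register_appeal) and O(quarantine_host ⊃ not register_appeal). Since not quarantine_host ∨ quarantine_host is a tautology, O(not register_appeal) follows.
Premise 4, O(not sign_checklist ⊃ register_appeal), contraposes to O(not register_appeal ⊃ sign_checklist); with O(not register_appeal) we get O(sign_checklist).
Premise 12, O(tag_asset ⊃ not sign_checklist), contraposes to O(sign_checklist ⊃ not tag_asset); with O(sign_checklist) we get O(not tag_asset).
From O(not tag_asset) and premise 5, O(not tag_asset ⊃ reconcile_prescription), we obtain O(reconcile_prescription).
From O(reconcile_prescription) and premise 7, O(reconcile_prescription ⊃ rotate_keys), we obtain O(rotate_keys).
Premise 10, O(not notify_kin ⊃ not rotate_keys), contraposes to O(rotate_keys ⊃ notify_kin); with O(rotate_keys) we get O(notify_kin).
So O(notify_kin) holds — notify_kin is obligatory. None of the other listed options is made obligatory by any chain of premises.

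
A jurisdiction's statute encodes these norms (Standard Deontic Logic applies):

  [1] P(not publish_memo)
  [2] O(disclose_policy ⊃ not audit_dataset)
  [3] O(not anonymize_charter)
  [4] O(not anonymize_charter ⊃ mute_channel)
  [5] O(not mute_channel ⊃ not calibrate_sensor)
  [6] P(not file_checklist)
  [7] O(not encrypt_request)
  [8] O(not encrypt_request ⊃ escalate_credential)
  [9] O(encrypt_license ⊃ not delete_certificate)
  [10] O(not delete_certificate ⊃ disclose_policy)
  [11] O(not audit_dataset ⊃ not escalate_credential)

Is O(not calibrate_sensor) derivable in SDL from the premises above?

No

Premise 5 is O(not mute_channel ⊃ not calibrate_sensor), but O(not mute_channel) is not derivable from the premises, so it does not yield O(not calibrate_sensor).
No other premise forces O(not calibrate_sensor). An ideal world satisfying every premise can still have not calibrate_sensor false, so O(not calibrate_sensor) is not derivable.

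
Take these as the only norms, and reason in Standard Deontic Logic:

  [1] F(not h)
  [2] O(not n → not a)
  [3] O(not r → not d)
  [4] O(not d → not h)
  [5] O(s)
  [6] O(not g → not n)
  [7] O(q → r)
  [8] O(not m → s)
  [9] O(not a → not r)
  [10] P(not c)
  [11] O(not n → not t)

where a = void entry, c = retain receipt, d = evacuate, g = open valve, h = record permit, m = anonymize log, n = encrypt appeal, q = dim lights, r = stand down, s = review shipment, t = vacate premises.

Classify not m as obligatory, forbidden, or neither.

Premise 8 is O(not m → s); even if O(s) held, inferring O(not m) would be affirming the consequent — invalid.
No premise or chain of K-axiom applications forces O(not m), and none forces O(m). So not m is neither obligatory nor forbidden under these norms.

Neither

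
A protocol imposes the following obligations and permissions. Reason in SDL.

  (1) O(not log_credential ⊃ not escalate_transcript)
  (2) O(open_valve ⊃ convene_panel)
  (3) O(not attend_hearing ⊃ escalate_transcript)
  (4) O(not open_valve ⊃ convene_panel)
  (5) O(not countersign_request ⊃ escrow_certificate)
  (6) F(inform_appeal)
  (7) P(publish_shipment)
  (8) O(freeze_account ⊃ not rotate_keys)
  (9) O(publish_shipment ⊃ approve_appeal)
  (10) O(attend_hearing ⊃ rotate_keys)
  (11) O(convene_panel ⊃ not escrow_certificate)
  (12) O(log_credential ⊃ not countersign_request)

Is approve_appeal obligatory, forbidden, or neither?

Neither

Premise 9 is O(publish_shipment ⊃ approve_appeal), but O(publish_shipment) is not derivable from the premises (the permission P(publish_shipment) asserts only not O(not publish_shipment), not O(publish_shipment)), so it does not yield O(approve_appeal).
No premise or chain of K-axiom applications forces O(approve_appeal), and none forces O(not approve_appeal). So approve_appeal is neither obligatory nor forbidden under these norms.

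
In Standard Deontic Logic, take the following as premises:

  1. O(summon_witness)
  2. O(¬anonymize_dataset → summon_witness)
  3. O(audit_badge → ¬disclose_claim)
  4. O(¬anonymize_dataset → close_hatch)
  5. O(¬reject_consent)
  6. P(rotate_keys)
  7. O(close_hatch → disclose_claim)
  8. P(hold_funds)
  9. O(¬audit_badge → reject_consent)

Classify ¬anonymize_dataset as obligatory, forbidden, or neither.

Premise 5 gives O(¬reject_consent).
Premise 9 is O(¬audit_badge → reject_consent); contrapositively O(¬reject_consent → audit_badge). Since O(¬reject_consent) holds, K gives O(audit_badge).
Applying K to premise 3 (O(audit_badge → ¬disclose_claim)) and O(audit_badge) yields O(¬disclose_claim).
The contrapositive of premise 7 (O(close_hatch → disclose_claim)) is O(¬disclose_claim → ¬close_hatch), and O(¬disclose_claim) is already established, so O(¬close_hatch).
The contrapositive of premise 4 (O(¬anonymize_dataset → close_hatch)) is O(¬close_hatch → anonymize_dataset), and O(¬close_hatch) is already established, so O(anonymize_dataset).
Premises 1, 2, 6, 8 do not contribute to this derivation.
Thus O(anonymize_dataset), which is F(¬anonymize_dataset): ¬anonymize_dataset is forbidden.

Forbidden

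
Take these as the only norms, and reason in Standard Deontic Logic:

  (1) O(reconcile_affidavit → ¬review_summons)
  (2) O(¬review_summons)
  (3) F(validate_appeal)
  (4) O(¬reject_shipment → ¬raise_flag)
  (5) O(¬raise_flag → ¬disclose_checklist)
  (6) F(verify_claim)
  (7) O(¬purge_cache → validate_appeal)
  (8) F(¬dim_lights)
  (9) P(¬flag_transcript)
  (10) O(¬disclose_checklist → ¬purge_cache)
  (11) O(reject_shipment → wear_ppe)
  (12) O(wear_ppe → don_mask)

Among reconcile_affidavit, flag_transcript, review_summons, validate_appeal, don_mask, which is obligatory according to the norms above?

Premise 3, F(validate_appeal), is equivalent to O(¬validate_appeal).
Premise 7, O(¬purge_cache → validate_appeal), contraposes to O(¬validate_appeal → purge_cache); with O(¬validate_appeal) we get O(purge_cache).
Premise 10 is O(¬disclose_checklist → ¬purge_cache); contrapositively O(purge_cache → disclose_checklist). Since O(purge_cache) holds, K gives O(disclose_checklist).
The contrapositive of premise 5 (O(¬raise_flag → ¬disclose_checklist)) is O(disclose_checklist → raise_flag), and O(disclose_checklist) is already established, so O(raise_flag).
Premise 4 is O(¬reject_shipment → ¬raise_flag); contrapositively O(raise_flag → reject_shipment). Since O(raise_flag) holds, K gives O(reject_shipment).
With premise 11, O(reject_shipment → wear_ppe), the K-axiom yields O(wear_ppe).
From O(wear_ppe) and premise 12, O(wear_ppe → don_mask), we obtain O(don_mask).
So O(don_mask) holds — don_mask is obligatory. None of the other listed options is made obligatory by any chain of premises.

don_mask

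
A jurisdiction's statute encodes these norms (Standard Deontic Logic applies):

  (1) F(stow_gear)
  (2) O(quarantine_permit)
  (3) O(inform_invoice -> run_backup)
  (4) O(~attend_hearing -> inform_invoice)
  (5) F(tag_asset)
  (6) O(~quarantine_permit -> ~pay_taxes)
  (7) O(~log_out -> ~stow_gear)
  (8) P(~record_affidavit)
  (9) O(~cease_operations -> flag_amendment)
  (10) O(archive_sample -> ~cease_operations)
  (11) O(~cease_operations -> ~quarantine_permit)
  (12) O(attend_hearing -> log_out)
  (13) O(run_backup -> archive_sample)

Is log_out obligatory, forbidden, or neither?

Obligatory

Premise 2 states O(quarantine_permit) outright.
Premise 11, O(~cease_operations -> ~quarantine_permit), contraposes to O(quarantine_permit -> cease_operations); with O(quarantine_permit) we get O(cease_operations).
The contrapositive of premise 10 (O(archive_sample -> ~cease_operations)) is O(cease_operations -> ~archive_sample), and O(cease_operations) is already established, so O(~archive_sample).
Premise 13, O(run_backup -> archive_sample), contraposes to O(~archive_sample -> ~run_backup); with O(~archive_sample) we get O(~run_backup).
Premise 3 is O(inform_invoice -> run_backup); contrapositively O(~run_backup -> ~inform_invoice). Since O(~run_backup) holds, K gives O(~inform_invoice).
Premise 4 is O(~attend_hearing -> inform_invoice); contrapositively O(~inform_invoice -> attend_hearing). Since O(~inform_invoice) holds, K gives O(attend_hearing).
From O(attend_hearing) and premise 12, O(attend_hearing -> log_out), we obtain O(log_out).
Premises 1, 5, 6, 7, 8, 9 do not contribute to this derivation.
Hence log_out is obligatory.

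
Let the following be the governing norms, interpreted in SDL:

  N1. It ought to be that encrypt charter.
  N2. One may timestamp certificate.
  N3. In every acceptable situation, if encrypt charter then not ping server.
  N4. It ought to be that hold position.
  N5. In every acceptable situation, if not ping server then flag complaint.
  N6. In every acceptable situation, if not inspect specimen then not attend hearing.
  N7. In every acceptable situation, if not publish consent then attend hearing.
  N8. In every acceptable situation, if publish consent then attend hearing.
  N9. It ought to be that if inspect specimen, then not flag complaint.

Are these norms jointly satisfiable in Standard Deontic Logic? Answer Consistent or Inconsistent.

Inconsistent

By case analysis on ¬publish_consent: premise 7 gives O(¬publish_consent → attend_hearing) and premise 8 gives O(publish_consent → attend_hearing), so O(attend_hearing) either way.
Premise 6, O(¬inspect_specimen → ¬attend_hearing), contraposes to O(attend_hearing → inspect_specimen); with O(attend_hearing) we get O(inspect_specimen).
With premise 9, O(inspect_specimen → ¬flag_complaint), the K-axiom yields O(¬flag_complaint).
Premise 5 is O(¬ping_server → flag_complaint); contrapositively O(¬flag_complaint → ping_server). Since O(¬flag_complaint) holds, K gives O(ping_server).
Premise 3, O(encrypt_charter → ¬ping_server), contraposes to O(ping_server → ¬encrypt_charter); with O(ping_server) we get O(¬encrypt_charter).
However, premise 1 gives O(encrypt_charter).
We now have both O(¬encrypt_charter) and O(encrypt_charter) — encrypt_charter is simultaneously obligatory and forbidden, violating the D-axiom.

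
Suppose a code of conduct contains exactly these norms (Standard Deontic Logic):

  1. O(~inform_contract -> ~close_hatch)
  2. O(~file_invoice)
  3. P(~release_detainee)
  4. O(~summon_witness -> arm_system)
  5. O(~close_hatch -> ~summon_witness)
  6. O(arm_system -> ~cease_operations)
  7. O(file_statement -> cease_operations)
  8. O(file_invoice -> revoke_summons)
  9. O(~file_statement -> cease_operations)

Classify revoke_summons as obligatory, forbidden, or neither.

Neither

Premise 8 is O(file_invoice -> revoke_summons), but O(file_invoice) is not derivable from the premises, so it does not yield O(revoke_summons).
No premise or chain of K-axiom applications forces O(revoke_summons), and none forces O(~revoke_summons). So revoke_summons is neither obligatory nor forbidden under these norms.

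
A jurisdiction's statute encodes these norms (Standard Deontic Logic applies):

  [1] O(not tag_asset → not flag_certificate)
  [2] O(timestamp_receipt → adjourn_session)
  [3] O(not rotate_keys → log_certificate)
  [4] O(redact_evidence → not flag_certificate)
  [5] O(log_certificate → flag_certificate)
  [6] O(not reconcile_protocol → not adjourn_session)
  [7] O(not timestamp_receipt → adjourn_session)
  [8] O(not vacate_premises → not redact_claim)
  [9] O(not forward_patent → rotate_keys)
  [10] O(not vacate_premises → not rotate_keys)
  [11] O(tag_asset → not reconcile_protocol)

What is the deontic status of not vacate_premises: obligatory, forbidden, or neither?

Premises 2 and 7 are O(timestamp_receipt → adjourn_session) and O(not timestamp_receipt → adjourn_session); every ideal world satisfies timestamp_receipt or not timestamp_receipt, so in either case adjourn_session holds — hence O(adjourn_session).
Premise 6 is O(not reconcile_protocol → not adjourn_session); contrapositively O(adjourn_session → reconcile_protocol). Since O(adjourn_session) holds, K gives O(reconcile_protocol).
Premise 11 is O(tag_asset → not reconcile_protocol); contrapositively O(reconcile_protocol → not tag_asset). Since O(reconcile_protocol) holds, K gives O(not tag_asset).
With premise 1, O(not tag_asset → not flag_certificate), the K-axiom yields O(not flag_certificate).
Premise 5 is O(log_certificate → flag_certificate); contrapositively O(not flag_certificate → not log_certificate). Since O(not flag_certificate) holds, K gives O(not log_certificate).
Premise 3 is O(not rotate_keys → log_certificate); contrapositively O(not log_certificate → rotate_keys). Since O(not log_certificate) holds, K gives O(rotate_keys).
Premise 10 is O(not vacate_premises → not rotate_keys); contrapositively O(rotate_keys → vacate_premises). Since O(rotate_keys) holds, K gives O(vacate_premises).
Premises 4, 8, 9 do not contribute to this derivation.
Thus O(vacate_premises), which is F(not vacate_premises): not vacate_premises is forbidden.

Forbidden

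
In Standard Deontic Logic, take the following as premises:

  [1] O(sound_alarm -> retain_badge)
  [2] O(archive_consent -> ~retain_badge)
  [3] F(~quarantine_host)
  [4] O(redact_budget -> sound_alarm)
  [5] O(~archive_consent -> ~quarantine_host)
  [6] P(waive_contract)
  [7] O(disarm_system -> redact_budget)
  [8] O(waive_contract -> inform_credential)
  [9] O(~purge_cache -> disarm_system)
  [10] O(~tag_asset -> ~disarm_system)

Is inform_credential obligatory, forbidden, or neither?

Neither

Premise 8 is O(waive_contract -> inform_credential), but O(waive_contract) is not derivable from the premises (the permission P(waive_contract) asserts only ~O(~waive_contract), not O(waive_contract)), so it does not yield O(inform_credential).
No premise or chain of K-axiom applications forces O(inform_credential), and none forces O(~inform_credential). So inform_credential is neither obligatory nor forbidden under these norms.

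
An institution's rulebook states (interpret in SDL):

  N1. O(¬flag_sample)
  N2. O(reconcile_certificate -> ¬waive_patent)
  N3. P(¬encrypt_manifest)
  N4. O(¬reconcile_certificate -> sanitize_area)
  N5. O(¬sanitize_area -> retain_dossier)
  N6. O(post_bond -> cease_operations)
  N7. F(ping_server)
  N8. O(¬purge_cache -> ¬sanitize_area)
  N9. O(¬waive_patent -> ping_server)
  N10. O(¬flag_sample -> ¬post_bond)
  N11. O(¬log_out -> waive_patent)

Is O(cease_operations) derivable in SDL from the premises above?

Premise 6 is O(post_bond -> cease_operations), but O(post_bond) is not derivable from the premises, so it does not yield O(cease_operations).
No other premise forces O(cease_operations). An ideal world satisfying every premise can still have cease_operations false, so O(cease_operations) is not derivable.

No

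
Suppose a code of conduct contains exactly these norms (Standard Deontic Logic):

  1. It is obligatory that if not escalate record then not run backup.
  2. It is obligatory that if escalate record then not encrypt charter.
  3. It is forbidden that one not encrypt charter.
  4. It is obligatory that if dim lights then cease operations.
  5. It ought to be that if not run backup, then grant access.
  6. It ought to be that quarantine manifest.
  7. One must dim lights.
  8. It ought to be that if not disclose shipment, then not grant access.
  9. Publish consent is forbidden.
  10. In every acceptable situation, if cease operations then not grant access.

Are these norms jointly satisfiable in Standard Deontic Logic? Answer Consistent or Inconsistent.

Premise 7 gives O(dim_lights).
From O(dim_lights) and premise 4, O(dim_lights → cease_operations), we obtain O(cease_operations).
From O(cease_operations) and premise 10, O(cease_operations → ¬grant_access), we obtain O(¬grant_access).
Premise 5 is O(¬run_backup → grant_access); contrapositively O(¬grant_access → run_backup). Since O(¬grant_access) holds, K gives O(run_backup).
Premise 1 is O(¬escalate_record → ¬run_backup); contrapositively O(run_backup → escalate_record). Since O(run_backup) holds, K gives O(escalate_record).
With premise 2, O(escalate_record → ¬encrypt_charter), the K-axiom yields O(¬encrypt_charter).
But premise 3, F(¬encrypt_charter), means O(encrypt_charter).
We now have both O(¬encrypt_charter) and O(encrypt_charter) — encrypt_charter is simultaneously obligatory and forbidden, violating the D-axiom.

Inconsistent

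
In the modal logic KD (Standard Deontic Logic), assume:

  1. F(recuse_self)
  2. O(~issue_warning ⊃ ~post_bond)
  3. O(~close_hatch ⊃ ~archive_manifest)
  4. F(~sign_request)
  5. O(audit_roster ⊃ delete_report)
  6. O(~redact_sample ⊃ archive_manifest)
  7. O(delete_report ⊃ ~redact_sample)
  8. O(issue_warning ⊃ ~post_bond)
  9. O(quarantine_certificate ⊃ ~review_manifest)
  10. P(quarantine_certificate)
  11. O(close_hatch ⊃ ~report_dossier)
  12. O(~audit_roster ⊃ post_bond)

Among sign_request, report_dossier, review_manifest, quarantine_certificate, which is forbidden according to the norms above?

report_dossier

Premises 2 and 8 cover both cases: O(~issue_warning ⊃ ~post_bond) and O(issue_warning ⊃ ~post_bond). Since ~issue_warning ∨ issue_warning is a tautology, O(~post_bond) follows.
Premise 12, O(~audit_roster ⊃ post_bond), contraposes to O(~post_bond ⊃ audit_roster); with O(~post_bond) we get O(audit_roster).
Applying K to premise 5 (O(audit_roster ⊃ delete_report)) and O(audit_roster) yields O(delete_report).
Applying K to premise 7 (O(delete_report ⊃ ~redact_sample)) and O(delete_report) yields O(~redact_sample).
From O(~redact_sample) and premise 6, O(~redact_sample ⊃ archive_manifest), we obtain O(archive_manifest).
The contrapositive of premise 3 (O(~close_hatch ⊃ ~archive_manifest)) is O(archive_manifest ⊃ close_hatch), and O(archive_manifest) is already established, so O(close_hatch).
From O(close_hatch) and premise 11, O(close_hatch ⊃ ~report_dossier), we obtain O(~report_dossier).
So O(~report_dossier) holds, i.e. report_dossier is forbidden. None of the other listed options is forbidden under the premises.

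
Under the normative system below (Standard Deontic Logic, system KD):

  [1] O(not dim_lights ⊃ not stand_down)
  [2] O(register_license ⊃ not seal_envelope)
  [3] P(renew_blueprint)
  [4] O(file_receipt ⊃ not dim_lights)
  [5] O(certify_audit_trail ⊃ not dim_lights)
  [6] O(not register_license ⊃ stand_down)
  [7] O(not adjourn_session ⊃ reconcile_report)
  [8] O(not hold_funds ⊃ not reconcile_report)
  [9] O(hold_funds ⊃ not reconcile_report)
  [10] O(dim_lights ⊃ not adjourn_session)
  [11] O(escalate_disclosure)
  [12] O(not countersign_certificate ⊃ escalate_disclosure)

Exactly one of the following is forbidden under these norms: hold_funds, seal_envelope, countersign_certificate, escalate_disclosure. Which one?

seal_envelope

Premises 9 and 8 cover both cases: O(hold_funds ⊃ not reconcile_report) and O(not hold_funds ⊃ not reconcile_report). Since hold_funds ∨ not hold_funds is a tautology, O(not reconcile_report) follows.
Premise 7, O(not adjourn_session ⊃ reconcile_report), contraposes to O(not reconcile_report ⊃ adjourn_session); with O(not reconcile_report) we get O(adjourn_session).
Premise 10 is O(dim_lights ⊃ not adjourn_session); contrapositively O(adjourn_session ⊃ not dim_lights). Since O(adjourn_session) holds, K gives O(not dim_lights).
From O(not dim_lights) and premise 1, O(not dim_lights ⊃ not stand_down), we obtain O(not stand_down).
Premise 6 is O(not register_license ⊃ stand_down); contrapositively O(not stand_down ⊃ register_license). Since O(not stand_down) holds, K gives O(register_license).
Applying K to premise 2 (O(register_license ⊃ not seal_envelope)) and O(register_license) yields O(not seal_envelope).
So O(not seal_envelope) holds, i.e. seal_envelope is forbidden. None of the other listed options is forbidden under the premises.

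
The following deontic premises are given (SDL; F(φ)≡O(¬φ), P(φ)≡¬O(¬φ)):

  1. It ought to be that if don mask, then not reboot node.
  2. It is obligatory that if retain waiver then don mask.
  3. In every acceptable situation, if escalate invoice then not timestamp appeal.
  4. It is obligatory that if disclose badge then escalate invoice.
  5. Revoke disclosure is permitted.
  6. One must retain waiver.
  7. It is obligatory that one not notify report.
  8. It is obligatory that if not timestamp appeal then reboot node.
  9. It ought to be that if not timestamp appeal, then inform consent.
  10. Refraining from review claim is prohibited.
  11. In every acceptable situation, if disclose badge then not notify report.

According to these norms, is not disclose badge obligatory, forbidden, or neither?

Obligatory

Premise 6 gives O(retain_waiver).
Premise 2 is O(retain_waiver → don_mask); since O(retain_waiver), deontic closure gives O(don_mask).
Applying K to premise 1 (O(don_mask → ¬reboot_node)) and O(don_mask) yields O(¬reboot_node).
Premise 8, O(¬timestamp_appeal → reboot_node), contraposes to O(¬reboot_node → timestamp_appeal); with O(¬reboot_node) we get O(timestamp_appeal).
Premise 3 is O(escalate_invoice → ¬timestamp_appeal); contrapositively O(timestamp_appeal → ¬escalate_invoice). Since O(timestamp_appeal) holds, K gives O(¬escalate_invoice).
Premise 4, O(disclose_badge → escalate_invoice), contraposes to O(¬escalate_invoice → ¬disclose_badge); with O(¬escalate_invoice) we get O(¬disclose_badge).
Premises 5, 7, 9, 10, 11 do not contribute to this derivation.
Hence ¬disclose_badge is obligatory.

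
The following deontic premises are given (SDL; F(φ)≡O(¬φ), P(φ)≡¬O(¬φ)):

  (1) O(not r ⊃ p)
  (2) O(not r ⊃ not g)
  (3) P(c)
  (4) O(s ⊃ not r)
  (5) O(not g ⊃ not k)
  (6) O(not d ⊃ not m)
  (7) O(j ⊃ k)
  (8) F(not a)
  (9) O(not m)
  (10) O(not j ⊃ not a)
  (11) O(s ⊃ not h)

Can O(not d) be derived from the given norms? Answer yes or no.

No

Premise 6 is O(not d ⊃ not m); even if O(not m) held, inferring O(not d) would be affirming the consequent — invalid.
No other premise forces O(not d). An ideal world satisfying every premise can still have not d false, so O(not d) is not derivable.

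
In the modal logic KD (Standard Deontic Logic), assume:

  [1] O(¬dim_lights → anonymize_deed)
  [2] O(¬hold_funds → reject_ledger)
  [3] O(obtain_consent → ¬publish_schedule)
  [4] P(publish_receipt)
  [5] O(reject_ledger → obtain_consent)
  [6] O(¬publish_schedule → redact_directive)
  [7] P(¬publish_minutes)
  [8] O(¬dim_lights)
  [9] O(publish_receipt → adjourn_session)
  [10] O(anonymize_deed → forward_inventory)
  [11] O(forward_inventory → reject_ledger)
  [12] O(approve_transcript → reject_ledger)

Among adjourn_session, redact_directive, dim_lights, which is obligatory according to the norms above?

Premise 8 gives O(¬dim_lights).
Premise 1 is O(¬dim_lights → anonymize_deed); since O(¬dim_lights), deontic closure gives O(anonymize_deed).
With premise 10, O(anonymize_deed → forward_inventory), the K-axiom yields O(forward_inventory).
From O(forward_inventory) and premise 11, O(forward_inventory → reject_ledger), we obtain O(reject_ledger).
Applying K to premise 5 (O(reject_ledger → obtain_consent)) and O(reject_ledger) yields O(obtain_consent).
Applying K to premise 3 (O(obtain_consent → ¬publish_schedule)) and O(obtain_consent) yields O(¬publish_schedule).
Applying K to premise 6 (O(¬publish_schedule → redact_directive)) and O(¬publish_schedule) yields O(redact_directive).
So O(redact_directive) holds — redact_directive is obligatory. None of the other listed options is made obligatory by any chain of premises.

redact_directive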